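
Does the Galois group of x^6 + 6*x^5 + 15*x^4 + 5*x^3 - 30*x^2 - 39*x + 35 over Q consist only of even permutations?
No

The polynomial is irreducible of degree 6 over Q. Its discriminant is 42688773981, which is not a perfect square. A Galois group lies in the alternating group exactly when the discriminant is a square in Q, so the Galois group (S_3 x S_3) is not contained in A_6.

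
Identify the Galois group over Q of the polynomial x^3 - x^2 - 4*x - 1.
The polynomial is an irreducible cubic over Q and its discriminant is 169 = 13^2, a perfect square. For an irreducible cubic, a square discriminant forces the Galois group to be A_3, the cyclic group of order 3.

C_3 (order 3)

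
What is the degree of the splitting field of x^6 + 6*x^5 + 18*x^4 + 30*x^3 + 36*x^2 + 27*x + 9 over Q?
The degree of the splitting field over Q equals the order of the Galois group, so first determine the group. The polynomial f is an irreducible sextic over Q, so G = Gal(f/Q) is one of the 16 transitive subgroups 6T1, ..., 6T16 of S_6. The discriminant of f is -129140163, which is not a perfect square, so G is not contained in A_6. The transitive groups of degree 6 not contained in A_6 are: C_6 (6T1, order 6), S_3 (6T2, order 6), D_6 (6T3, order 12), C_3 x S_3 (6T5, order 18), A_4 x C_2 (6T6, order 24), S_4 (6T8, order 24), S_3 x S_3 (6T9, order 36), S_4 x C_2 (6T11, order 48), (S_3 x S_3) : C_2 (6T13, order 72), PGL(2,5) (6T14, order 120), S_6 (6T16, order 720). By Dedekind's theorem, for a prime p not dividing disc(f) the degrees of the irreducible factors of f mod p form the cycle type of an element of G. Factoring f modulo the 37 such primes p <= 163 (skipping 3, which divides the discriminant), each new pattern first appears at: mod 2: f = (x^6 + x + 1), pattern 6; mod 7: f = (x^3 + 3x^2 + 4x + 1)(x^3 + 3x^2 + 5x + 2), pattern 3+3; mod 17: f = (x^2 + 5x + 13)(x^2 + 6x + 4)(x^2 + 12x + 9), pattern 2+2+2; mod 19: f = (x + 2)(x + 3)(x + 5)(x + 7)(x + 12)(x + 15), pattern 1+1+1+1+1+1. No other pattern occurs in this range, so the set of observed cycle types is {6, 3+3, 2+2+2, 1+1+1+1+1+1}. The candidates containing elements of all these cycle types are C_6 (6T1) of order 6, D_6 (6T3) of order 12, C_3 x S_3 (6T5) of order 18, A_4 x C_2 (6T6) of order 24, S_3 x S_3 (6T9) of order 36, S_4 x C_2 (6T11) of order 48, (S_3 x S_3) : C_2 (6T13) of order 72, PGL(2,5) (6T14) of order 120, S_6 (6T16) of order 720; the others are excluded. The observed types are precisely the cycle types that occur in C_6 (6T1). Each of the other remaining candidates has further cycle types, and by the Chebotarev density theorem the matching factorization patterns would occur for a proportion of primes equal to their share of the group: D_6 (6T3) additionally contains elements of type 2+2+1+1 (3 of its 12 elements, about 25% of primes); C_3 x S_3 (6T5) additionally contains elements of type 3+1+1+1 (4 of its 18 elements, about 22% of primes); A_4 x C_2 (6T6) additionally contains elements of type 2+2+1+1, 2+1+1+1+1 (6 of its 24 elements, about 25% of primes); S_3 x S_3 (6T9) additionally contains elements of type 3+1+1+1, 2+2+1+1 (13 of its 36 elements, about 36% of primes); S_4 x C_2 (6T11) additionally contains elements of type 4+2, 4+1+1, 2+2+1+1, 2+1+1+1+1 (24 of its 48 elements, about 50% of primes); (S_3 x S_3) : C_2 (6T13) additionally contains elements of type 4+2, 3+2+1, 3+1+1+1, 2+2+1+1, 2+1+1+1+1 (49 of its 72 elements, about 68% of primes); PGL(2,5) (6T14) additionally contains elements of type 5+1, 4+1+1, 2+2+1+1 (69 of its 120 elements, about 58% of primes); S_6 (6T16) additionally contains elements of type 5+1, 4+2, 4+1+1, 3+2+1, 3+1+1+1, 2+2+1+1, 2+1+1+1+1 (544 of its 720 elements, about 76% of primes). None of the 37 primes tested shows any such pattern (for each of these groups the chance of that is below 10^-4), which rules them out. Hence G = C_6 (6T1), of order 6. The Galois group C_6 (6T1) has order 6, so the splitting field has degree 6 over Q.

6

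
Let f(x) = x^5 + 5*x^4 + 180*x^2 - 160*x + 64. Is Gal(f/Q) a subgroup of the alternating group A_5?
The polynomial is irreducible of degree 5 over Q. Its discriminant is 681836544000000 = 26112000^2, a perfect square. A Galois group lies in the alternating group exactly when the discriminant is a square in Q, so the Galois group (D_5) is contained in A_5.

Yes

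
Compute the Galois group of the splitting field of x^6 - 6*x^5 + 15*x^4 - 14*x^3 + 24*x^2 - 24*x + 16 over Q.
The polynomial f is an irreducible sextic over Q, so G = Gal(f/Q) is one of the 16 transitive subgroups 6T1, ..., 6T16 of S_6. The discriminant of f is -1160950579200, which is not a perfect square, so G is not contained in A_6. The transitive groups of degree 6 not contained in A_6 are: C_6 (6T1, order 6), S_3 (6T2, order 6), D_6 (6T3, order 12), C_3 x S_3 (6T5, order 18), A_4 x C_2 (6T6, order 24), S_4 (6T8, order 24), S_3 x S_3 (6T9, order 36), S_4 x C_2 (6T11, order 48), (S_3 x S_3) : C_2 (6T13, order 72), PGL(2,5) (6T14, order 120), S_6 (6T16, order 720). By Dedekind's theorem, for a prime p not dividing disc(f) the degrees of the irreducible factors of f mod p form the cycle type of an element of G. Factoring f modulo the 23 such primes p <= 101 (skipping 2, 3, 5, which divide the discriminant), each new pattern first appears at: mod 7: f = (x^3 + 4x^2 + 2x + 5)(x^3 + 4x^2 + 4x + 6), pattern 3+3; mod 11: f = (x^2 + 4x + 5)(x^2 + 5x + 7)(x^2 + 7x + 8), pattern 2+2+2; mod 61: f = (x + 23)(x + 25)(x + 42)(x + 46)(x + 48)(x + 54), pattern 1+1+1+1+1+1. No other pattern occurs in this range, so the set of observed cycle types is {3+3, 2+2+2, 1+1+1+1+1+1}. The candidates containing elements of all these cycle types are C_6 (6T1) of order 6, S_3 (6T2) of order 6, D_6 (6T3) of order 12, C_3 x S_3 (6T5) of order 18, A_4 x C_2 (6T6) of order 24, S_4 (6T8) of order 24, S_3 x S_3 (6T9) of order 36, S_4 x C_2 (6T11) of order 48, (S_3 x S_3) : C_2 (6T13) of order 72, PGL(2,5) (6T14) of order 120, S_6 (6T16) of order 720; the others are excluded. The observed types are precisely the cycle types that occur in S_3 (6T2). Each of the other remaining candidates has further cycle types, and by the Chebotarev density theorem the matching factorization patterns would occur for a proportion of primes equal to their share of the group: C_6 (6T1) additionally contains elements of type 6 (2 of its 6 elements, about 33% of primes); D_6 (6T3) additionally contains elements of type 6, 2+2+1+1 (5 of its 12 elements, about 42% of primes); C_3 x S_3 (6T5) additionally contains elements of type 6, 3+1+1+1 (10 of its 18 elements, about 56% of primes); A_4 x C_2 (6T6) additionally contains elements of type 6, 2+2+1+1, 2+1+1+1+1 (14 of its 24 elements, about 58% of primes); S_4 (6T8) additionally contains elements of type 4+1+1, 2+2+1+1 (9 of its 24 elements, about 38% of primes); S_3 x S_3 (6T9) additionally contains elements of type 6, 3+1+1+1, 2+2+1+1 (25 of its 36 elements, about 69% of primes); S_4 x C_2 (6T11) additionally contains elements of type 6, 4+2, 4+1+1, 2+2+1+1, 2+1+1+1+1 (32 of its 48 elements, about 67% of primes); (S_3 x S_3) : C_2 (6T13) additionally contains elements of type 6, 4+2, 3+2+1, 3+1+1+1, 2+2+1+1, 2+1+1+1+1 (61 of its 72 elements, about 85% of primes); PGL(2,5) (6T14) additionally contains elements of type 6, 5+1, 4+1+1, 2+2+1+1 (89 of its 120 elements, about 74% of primes); S_6 (6T16) additionally contains elements of type 6, 5+1, 4+2, 4+1+1, 3+2+1, 3+1+1+1, 2+2+1+1, 2+1+1+1+1 (664 of its 720 elements, about 92% of primes). None of the 23 primes tested shows any such pattern (for each of these groups the chance of that is below 10^-4), which rules them out. Hence G = S_3 (6T2), of order 6.

6T2: S_3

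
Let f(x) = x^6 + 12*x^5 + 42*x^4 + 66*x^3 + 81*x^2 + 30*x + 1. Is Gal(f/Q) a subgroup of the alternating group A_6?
No

The polynomial is irreducible of degree 6 over Q. Its discriminant is -30366624190464, which is not a perfect square. A Galois group lies in the alternating group exactly when the discriminant is a square in Q, so the Galois group (A_4 x C_2) is not contained in A_6.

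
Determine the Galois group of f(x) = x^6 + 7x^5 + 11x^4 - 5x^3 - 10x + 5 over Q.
(C_3 x C_3) : C_4 (also written G36+)

The polynomial f is an irreducible sextic over Q, so G = Gal(f/Q) is one of the 16 transitive subgroups 6T1, ..., 6T16 of S_6. The discriminant of f is 1064390625 = 32625^2, a perfect square, so G is contained in A_6. The transitive groups of degree 6 contained in A_6 are: A_4 (6T4, order 12), S_4 (6T7, order 24), (C_3 x C_3) : C_4 (6T10, order 36), PSL(2,5) (6T12, order 60), A_6 (6T15, order 360). By Dedekind's theorem, for a prime p not dividing disc(f) the degrees of the irreducible factors of f mod p form the cycle type of an element of G. Factoring f modulo the 19 such primes p <= 79 (skipping 3, 5, 29, which divide the discriminant), each new pattern first appears at: mod 2: f = (x^2 + x + 1)(x^4 + x + 1), pattern 4+2; mod 11: f = (x^3 + 3x^2 + 8x + 3)(x^3 + 4x^2 + 2x + 9), pattern 3+3; mod 19: f = (x + 9)(x + 13)(x^2 + 8x + 8)(x^2 + 15x + 1), pattern 2+2+1+1; mod 61: f = (x + 6)(x + 10)(x + 57)(x^3 + 56x^2 + 14x + 47), pattern 3+1+1+1. No other pattern occurs in this range, so the set of observed cycle types is {4+2, 3+3, 2+2+1+1, 3+1+1+1}. The candidates containing elements of all these cycle types are (C_3 x C_3) : C_4 (6T10) of order 36, A_6 (6T15) of order 360; the others are excluded. The observed types are precisely the cycle types that occur in (C_3 x C_3) : C_4 (6T10) (apart from the identity). Each of the other remaining candidates has further cycle types, and by the Chebotarev density theorem the matching factorization patterns would occur for a proportion of primes equal to their share of the group: A_6 (6T15) additionally contains elements of type 5+1 (144 of its 360 elements, about 40% of primes). None of the 19 primes tested shows any such pattern (for each of these groups the chance of that is below 10^-4), which rules them out. Hence G = (C_3 x C_3) : C_4 (6T10), of order 36.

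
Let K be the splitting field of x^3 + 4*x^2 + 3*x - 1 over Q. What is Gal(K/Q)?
The polynomial is an irreducible cubic over Q and its discriminant is 49 = 7^2, a perfect square. For an irreducible cubic, a square discriminant forces the Galois group to be A_3, the cyclic group of order 3.

3T1: C_3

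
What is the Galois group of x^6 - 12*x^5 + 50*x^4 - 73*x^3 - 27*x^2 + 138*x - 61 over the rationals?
PSL(2,5) (order 60)

The polynomial f is an irreducible sextic over Q, so G = Gal(f/Q) is one of the 16 transitive subgroups 6T1, ..., 6T16 of S_6. The discriminant of f is 30991489 = 5567^2, a perfect square, so G is contained in A_6. The transitive groups of degree 6 contained in A_6 are: A_4 (6T4, order 12), S_4 (6T7, order 24), (C_3 x C_3) : C_4 (6T10, order 36), PSL(2,5) (6T12, order 60), A_6 (6T15, order 360). By Dedekind's theorem, for a prime p not dividing disc(f) the degrees of the irreducible factors of f mod p form the cycle type of an element of G. Factoring f modulo the 21 such primes p <= 79 (skipping 19, which divides the discriminant), each new pattern first appears at: mod 2: f = (x + 1)(x^5 + x^4 + x^3 + x + 1), pattern 5+1; mod 7: f = (x^3 + 3x^2 + x + 1)(x^3 + 6x^2 + 3x + 2), pattern 3+3; mod 61: f = (x)(x + 22)(x^2 + 42x + 12)(x^2 + 46x + 13), pattern 2+2+1+1. No other pattern occurs in this range, so the set of observed cycle types is {5+1, 3+3, 2+2+1+1}. The candidates containing elements of all these cycle types are PSL(2,5) (6T12) of order 60, A_6 (6T15) of order 360; the others are excluded. The observed types are precisely the cycle types that occur in PSL(2,5) (6T12) (apart from the identity). Each of the other remaining candidates has further cycle types, and by the Chebotarev density theorem the matching factorization patterns would occur for a proportion of primes equal to their share of the group: A_6 (6T15) additionally contains elements of type 4+2, 3+1+1+1 (130 of its 360 elements, about 36% of primes). None of the 21 primes tested shows any such pattern (for each of these groups the chance of that is below 10^-4), which rules them out. Hence G = PSL(2,5) (6T12), of order 60.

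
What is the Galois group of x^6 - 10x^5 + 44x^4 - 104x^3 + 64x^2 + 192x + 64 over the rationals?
The polynomial f is an irreducible sextic over Q, so G = Gal(f/Q) is one of the 16 transitive subgroups 6T1, ..., 6T16 of S_6. The discriminant of f is 564385546240000 = 23756800^2, a perfect square, so G is contained in A_6. The transitive groups of degree 6 contained in A_6 are: A_4 (6T4, order 12), S_4 (6T7, order 24), (C_3 x C_3) : C_4 (6T10, order 36), PSL(2,5) (6T12, order 60), A_6 (6T15, order 360). By Dedekind's theorem, for a prime p not dividing disc(f) the degrees of the irreducible factors of f mod p form the cycle type of an element of G. Factoring f modulo the 19 such primes p <= 79 (skipping 2, 5, 29, which divide the discriminant), each new pattern first appears at: mod 3: f = (x^2 + 2x + 2)(x^4 + x + 2), pattern 4+2; mod 11: f = (x^3 + 2x^2 + x + 8)(x^3 + 10x^2 + x + 8), pattern 3+3; mod 19: f = (x + 1)(x + 3)(x^2 + x + 9)(x^2 + 4x + 8), pattern 2+2+1+1; mod 61: f = (x + 7)(x + 21)(x + 54)(x^3 + 30x^2 + 12x + 8), pattern 3+1+1+1. No other pattern occurs in this range, so the set of observed cycle types is {4+2, 3+3, 2+2+1+1, 3+1+1+1}. The candidates containing elements of all these cycle types are (C_3 x C_3) : C_4 (6T10) of order 36, A_6 (6T15) of order 360; the others are excluded. The observed types are precisely the cycle types that occur in (C_3 x C_3) : C_4 (6T10) (apart from the identity). Each of the other remaining candidates has further cycle types, and by the Chebotarev density theorem the matching factorization patterns would occur for a proportion of primes equal to their share of the group: A_6 (6T15) additionally contains elements of type 5+1 (144 of its 360 elements, about 40% of primes). None of the 19 primes tested shows any such pattern (for each of these groups the chance of that is below 10^-4), which rules them out. Hence G = (C_3 x C_3) : C_4 (6T10), of order 36.

6T10: (C_3 x C_3) : C_4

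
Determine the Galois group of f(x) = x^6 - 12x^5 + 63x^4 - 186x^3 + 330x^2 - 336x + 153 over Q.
The polynomial f is an irreducible sextic over Q, so G = Gal(f/Q) is one of the 16 transitive subgroups 6T1, ..., 6T16 of S_6. The discriminant of f is -16003008, which is not a perfect square, so G is not contained in A_6. The transitive groups of degree 6 not contained in A_6 are: C_6 (6T1, order 6), S_3 (6T2, order 6), D_6 (6T3, order 12), C_3 x S_3 (6T5, order 18), A_4 x C_2 (6T6, order 24), S_4 (6T8, order 24), S_3 x S_3 (6T9, order 36), S_4 x C_2 (6T11, order 48), (S_3 x S_3) : C_2 (6T13, order 72), PGL(2,5) (6T14, order 120), S_6 (6T16, order 720). By Dedekind's theorem, for a prime p not dividing disc(f) the degrees of the irreducible factors of f mod p form the cycle type of an element of G. Factoring f modulo the 21 such primes p <= 89 (skipping 2, 3, 7, which divide the discriminant), each new pattern first appears at: mod 5: f = (x^6 + 3x^5 + 3x^4 + 4x^3 + 4x + 3), pattern 6; mod 11: f = (x + 7)(x^5 + 3x^4 + 9x^3 + 4x^2 + 5x + 3), pattern 5+1; mod 13: f = (x + 3)(x + 12)(x^4 + 12x^3 + 3x^2 + 1), pattern 4+1+1; mod 23: f = (x + 1)(x + 5)(x^2 + x + 19)(x^2 + 4x + 5), pattern 2+2+1+1; mod 43: f = (x^3 + 13x^2 + x + 3)(x^3 + 18x^2 + 8), pattern 3+3; mod 61: f = (x^2 + 28x + 34)(x^2 + 39x + 52)(x^2 + 43x + 30), pattern 2+2+2. No other pattern occurs in this range, so the set of observed cycle types is {6, 5+1, 4+1+1, 2+2+1+1, 3+3, 2+2+2}. The candidates containing elements of all these cycle types are PGL(2,5) (6T14) of order 120, S_6 (6T16) of order 720; the others are excluded. The observed types are precisely the cycle types that occur in PGL(2,5) (6T14) (apart from the identity). Each of the other remaining candidates has further cycle types, and by the Chebotarev density theorem the matching factorization patterns would occur for a proportion of primes equal to their share of the group: S_6 (6T16) additionally contains elements of type 4+2, 3+2+1, 3+1+1+1, 2+1+1+1+1 (265 of its 720 elements, about 37% of primes). None of the 21 primes tested shows any such pattern (for each of these groups the chance of that is below 10^-4), which rules them out. Hence G = PGL(2,5) (6T14), of order 120.

PGL(2,5)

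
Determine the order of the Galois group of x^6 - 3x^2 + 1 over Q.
24

The degree of the splitting field over Q equals the order of the Galois group, so first determine the group. The polynomial f is an irreducible sextic over Q, so G = Gal(f/Q) is one of the 16 transitive subgroups 6T1, ..., 6T16 of S_6. The discriminant of f is -419904, which is not a perfect square, so G is not contained in A_6. The transitive groups of degree 6 not contained in A_6 are: C_6 (6T1, order 6), S_3 (6T2, order 6), D_6 (6T3, order 12), C_3 x S_3 (6T5, order 18), A_4 x C_2 (6T6, order 24), S_4 (6T8, order 24), S_3 x S_3 (6T9, order 36), S_4 x C_2 (6T11, order 48), (S_3 x S_3) : C_2 (6T13, order 72), PGL(2,5) (6T14, order 120), S_6 (6T16, order 720). By Dedekind's theorem, for a prime p not dividing disc(f) the degrees of the irreducible factors of f mod p form the cycle type of an element of G. Factoring f modulo the 33 such primes p <= 149 (skipping 2, 3, which divide the discriminant), each new pattern first appears at: mod 5: f = (x^3 + 2x^2 + 2x + 3)(x^3 + 3x^2 + 2x + 2), pattern 3+3; mod 7: f = (x^6 + 4x^2 + 1), pattern 6; mod 17: f = (x + 8)(x + 9)(x^2 + 3)(x^2 + 10), pattern 2+2+1+1; mod 19: f = (x + 3)(x + 8)(x + 11)(x + 16)(x^2 + 16), pattern 2+1+1+1+1; mod 71: f = (x^2 + 16)(x^2 + 25)(x^2 + 30), pattern 2+2+2. No other pattern occurs in this range, so the set of observed cycle types is {3+3, 6, 2+2+1+1, 2+1+1+1+1, 2+2+2}. The candidates containing elements of all these cycle types are A_4 x C_2 (6T6) of order 24, S_4 x C_2 (6T11) of order 48, (S_3 x S_3) : C_2 (6T13) of order 72, S_6 (6T16) of order 720; the others are excluded. The observed types are precisely the cycle types that occur in A_4 x C_2 (6T6) (apart from the identity). Each of the other remaining candidates has further cycle types, and by the Chebotarev density theorem the matching factorization patterns would occur for a proportion of primes equal to their share of the group: S_4 x C_2 (6T11) additionally contains elements of type 4+2, 4+1+1 (12 of its 48 elements, about 25% of primes); (S_3 x S_3) : C_2 (6T13) additionally contains elements of type 4+2, 3+2+1, 3+1+1+1 (34 of its 72 elements, about 47% of primes); S_6 (6T16) additionally contains elements of type 5+1, 4+2, 4+1+1, 3+2+1, 3+1+1+1 (484 of its 720 elements, about 67% of primes). None of the 33 primes tested shows any such pattern (for each of these groups the chance of that is below 10^-4), which rules them out. Hence G = A_4 x C_2 (6T6), of order 24. The Galois group A_4 x C_2 (6T6) has order 24, so the splitting field has degree 24 over Q.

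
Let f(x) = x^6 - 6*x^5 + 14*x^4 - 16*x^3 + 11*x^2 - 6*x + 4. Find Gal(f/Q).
6T8: S_4

The polynomial f is an irreducible sextic over Q, so G = Gal(f/Q) is one of the 16 transitive subgroups 6T1, ..., 6T16 of S_6. The discriminant of f is -5120000, which is not a perfect square, so G is not contained in A_6. The transitive groups of degree 6 not contained in A_6 are: C_6 (6T1, order 6), S_3 (6T2, order 6), D_6 (6T3, order 12), C_3 x S_3 (6T5, order 18), A_4 x C_2 (6T6, order 24), S_4 (6T8, order 24), S_3 x S_3 (6T9, order 36), S_4 x C_2 (6T11, order 48), (S_3 x S_3) : C_2 (6T13, order 72), PGL(2,5) (6T14, order 120), S_6 (6T16, order 720). By Dedekind's theorem, for a prime p not dividing disc(f) the degrees of the irreducible factors of f mod p form the cycle type of an element of G. Factoring f modulo the 22 such primes p <= 89 (skipping 2, 5, which divide the discriminant), each new pattern first appears at: mod 3: f = (x^3 + x^2 + x + 2)(x^3 + 2x^2 + 2x + 2), pattern 3+3; mod 7: f = (x^2 + 4x + 1)(x^2 + 5x + 3)(x^2 + 6x + 6), pattern 2+2+2; mod 13: f = (x + 3)(x + 8)(x^4 + 9x^3 + 8x^2 + 5x + 11), pattern 4+1+1; mod 43: f = (x + 11)(x + 30)(x^2 + 41x + 5)(x^2 + 41x + 11), pattern 2+2+1+1. No other pattern occurs in this range, so the set of observed cycle types is {3+3, 2+2+2, 4+1+1, 2+2+1+1}. The candidates containing elements of all these cycle types are S_4 (6T8) of order 24, S_4 x C_2 (6T11) of order 48, PGL(2,5) (6T14) of order 120, S_6 (6T16) of order 720; the others are excluded. The observed types are precisely the cycle types that occur in S_4 (6T8) (apart from the identity). Each of the other remaining candidates has further cycle types, and by the Chebotarev density theorem the matching factorization patterns would occur for a proportion of primes equal to their share of the group: S_4 x C_2 (6T11) additionally contains elements of type 6, 4+2, 2+1+1+1+1 (17 of its 48 elements, about 35% of primes); PGL(2,5) (6T14) additionally contains elements of type 6, 5+1 (44 of its 120 elements, about 37% of primes); S_6 (6T16) additionally contains elements of type 6, 5+1, 4+2, 3+2+1, 3+1+1+1, 2+1+1+1+1 (529 of its 720 elements, about 73% of primes). None of the 22 primes tested shows any such pattern (for each of these groups the chance of that is below 10^-4), which rules them out. Hence G = S_4 (6T8), of order 24.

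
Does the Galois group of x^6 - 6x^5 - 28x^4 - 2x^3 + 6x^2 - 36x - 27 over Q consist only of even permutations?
The polynomial is irreducible of degree 6 over Q. Its discriminant is 1293145189867584 = 35960328^2, a perfect square. A Galois group lies in the alternating group exactly when the discriminant is a square in Q, so the Galois group (S_4) is contained in A_6.

Yes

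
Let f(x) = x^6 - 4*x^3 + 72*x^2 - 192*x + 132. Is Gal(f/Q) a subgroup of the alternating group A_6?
No

The polynomial is irreducible of degree 6 over Q. Its discriminant is -41622228172800, which is not a perfect square. A Galois group lies in the alternating group exactly when the discriminant is a square in Q, so the Galois group (D_6) is not contained in A_6.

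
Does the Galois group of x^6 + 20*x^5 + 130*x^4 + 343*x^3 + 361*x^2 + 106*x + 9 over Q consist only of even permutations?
Yes

The polynomial is irreducible of degree 6 over Q. Its discriminant is 3646117689361 = 1909481^2, a perfect square. A Galois group lies in the alternating group exactly when the discriminant is a square in Q, so the Galois group (PSL(2,5)) is contained in A_6.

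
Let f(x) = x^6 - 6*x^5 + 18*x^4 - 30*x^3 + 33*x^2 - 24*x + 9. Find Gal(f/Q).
PGL(2,5), S_5 acting on 6 points

The polynomial f is an irreducible sextic over Q, so G = Gal(f/Q) is one of the 16 transitive subgroups 6T1, ..., 6T16 of S_6. The discriminant of f is -16003008, which is not a perfect square, so G is not contained in A_6. The transitive groups of degree 6 not contained in A_6 are: C_6 (6T1, order 6), S_3 (6T2, order 6), D_6 (6T3, order 12), C_3 x S_3 (6T5, order 18), A_4 x C_2 (6T6, order 24), S_4 (6T8, order 24), S_3 x S_3 (6T9, order 36), S_4 x C_2 (6T11, order 48), (S_3 x S_3) : C_2 (6T13, order 72), PGL(2,5) (6T14, order 120), S_6 (6T16, order 720). By Dedekind's theorem, for a prime p not dividing disc(f) the degrees of the irreducible factors of f mod p form the cycle type of an element of G. Factoring f modulo the 21 such primes p <= 89 (skipping 2, 3, 7, which divide the discriminant), each new pattern first appears at: mod 5: f = (x^6 + 4x^5 + 3x^4 + 3x^2 + x + 4), pattern 6; mod 11: f = (x + 1)(x^5 + 4x^4 + 3x^3 + 9), pattern 5+1; mod 13: f = (x + 7)(x + 11)(x^4 + 2x^3 + 9x^2 + 5x + 4), pattern 4+1+1; mod 23: f = (x + 15)(x + 19)(x^2 + 13x + 3)(x^2 + 16x + 8), pattern 2+2+1+1; mod 43: f = (x^3 + 16x^2 + 6x + 18)(x^3 + 21x^2 + 20x + 22), pattern 3+3; mod 61: f = (x^2 + 12x + 46)(x^2 + 16x + 56)(x^2 + 27x + 5), pattern 2+2+2. No other pattern occurs in this range, so the set of observed cycle types is {6, 5+1, 4+1+1, 2+2+1+1, 3+3, 2+2+2}. The candidates containing elements of all these cycle types are PGL(2,5) (6T14) of order 120, S_6 (6T16) of order 720; the others are excluded. The observed types are precisely the cycle types that occur in PGL(2,5) (6T14) (apart from the identity). Each of the other remaining candidates has further cycle types, and by the Chebotarev density theorem the matching factorization patterns would occur for a proportion of primes equal to their share of the group: S_6 (6T16) additionally contains elements of type 4+2, 3+2+1, 3+1+1+1, 2+1+1+1+1 (265 of its 720 elements, about 37% of primes). None of the 21 primes tested shows any such pattern (for each of these groups the chance of that is below 10^-4), which rules them out. Hence G = PGL(2,5) (6T14), of order 120.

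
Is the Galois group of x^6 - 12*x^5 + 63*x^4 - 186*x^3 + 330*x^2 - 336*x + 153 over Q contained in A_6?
The polynomial is irreducible of degree 6 over Q. Its discriminant is -16003008, which is not a perfect square. A Galois group lies in the alternating group exactly when the discriminant is a square in Q, so the Galois group (PGL(2,5)) is not contained in A_6.

No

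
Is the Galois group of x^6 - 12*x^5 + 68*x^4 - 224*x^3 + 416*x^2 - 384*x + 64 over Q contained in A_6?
Yes

The polynomial is irreducible of degree 6 over Q. Its discriminant is 164995463643136 = 12845056^2, a perfect square. A Galois group lies in the alternating group exactly when the discriminant is a square in Q, so the Galois group (A_4) is contained in A_6.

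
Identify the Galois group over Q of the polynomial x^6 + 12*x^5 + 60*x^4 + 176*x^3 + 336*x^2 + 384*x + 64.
S_3 x S_3 (also written G36-)

The polynomial f is an irreducible sextic over Q, so G = Gal(f/Q) is one of the 16 transitive subgroups 6T1, ..., 6T16 of S_6. The discriminant of f is 5410421842378752, which is not a perfect square, so G is not contained in A_6. The transitive groups of degree 6 not contained in A_6 are: C_6 (6T1, order 6), S_3 (6T2, order 6), D_6 (6T3, order 12), C_3 x S_3 (6T5, order 18), A_4 x C_2 (6T6, order 24), S_4 (6T8, order 24), S_3 x S_3 (6T9, order 36), S_4 x C_2 (6T11, order 48), (S_3 x S_3) : C_2 (6T13, order 72), PGL(2,5) (6T14, order 120), S_6 (6T16, order 720). By Dedekind's theorem, for a prime p not dividing disc(f) the degrees of the irreducible factors of f mod p form the cycle type of an element of G. Factoring f modulo the 23 such primes p <= 97 (skipping 2, 3, which divide the discriminant), each new pattern first appears at: mod 5: f = (x^6 + 2x^5 + x^3 + x^2 + 4x + 4), pattern 6; mod 11: f = (x + 3)(x + 7)(x^2 + 3x + 3)(x^2 + 10x + 8), pattern 2+2+1+1; mod 13: f = (x + 3)(x + 5)(x + 11)(x^3 + 6x^2 + 12x + 10), pattern 3+1+1+1; mod 31: f = (x^2 + 7x + 25)(x^2 + 17x + 12)(x^2 + 19x + 6), pattern 2+2+2; mod 97: f = (x^3 + 6x^2 + 12x + 33)(x^3 + 6x^2 + 12x + 96), pattern 3+3. No other pattern occurs in this range, so the set of observed cycle types is {6, 2+2+1+1, 3+1+1+1, 2+2+2, 3+3}. The candidates containing elements of all these cycle types are S_3 x S_3 (6T9) of order 36, (S_3 x S_3) : C_2 (6T13) of order 72, S_6 (6T16) of order 720; the others are excluded. The observed types are precisely the cycle types that occur in S_3 x S_3 (6T9) (apart from the identity). Each of the other remaining candidates has further cycle types, and by the Chebotarev density theorem the matching factorization patterns would occur for a proportion of primes equal to their share of the group: (S_3 x S_3) : C_2 (6T13) additionally contains elements of type 4+2, 3+2+1, 2+1+1+1+1 (36 of its 72 elements, about 50% of primes); S_6 (6T16) additionally contains elements of type 5+1, 4+2, 4+1+1, 3+2+1, 2+1+1+1+1 (459 of its 720 elements, about 64% of primes). None of the 23 primes tested shows any such pattern (for each of these groups the chance of that is below 10^-4), which rules them out. Hence G = S_3 x S_3 (6T9), of order 36.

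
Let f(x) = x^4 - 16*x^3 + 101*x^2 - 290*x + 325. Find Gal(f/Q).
The polynomial is an irreducible quartic over Q and its discriminant is 435600 = 660^2, a perfect square, so the Galois group is contained in A_4. The resolvent cubic y^3 - 101*y^2 + 3340*y - 36000 splits completely over Q, which gives the Klein four-group V_4.

V_4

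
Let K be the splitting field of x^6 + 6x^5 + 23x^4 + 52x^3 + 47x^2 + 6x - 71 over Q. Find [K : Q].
The degree of the splitting field over Q equals the order of the Galois group, so first determine the group. The polynomial f is an irreducible sextic over Q, so G = Gal(f/Q) is one of the 16 transitive subgroups 6T1, ..., 6T16 of S_6. The discriminant of f is 164995463643136 = 12845056^2, a perfect square, so G is contained in A_6. The transitive groups of degree 6 contained in A_6 are: A_4 (6T4, order 12), S_4 (6T7, order 24), (C_3 x C_3) : C_4 (6T10, order 36), PSL(2,5) (6T12, order 60), A_6 (6T15, order 360). By Dedekind's theorem, for a prime p not dividing disc(f) the degrees of the irreducible factors of f mod p form the cycle type of an element of G. Factoring f modulo the 33 such primes p <= 149 (skipping 2, 7, which divide the discriminant), each new pattern first appears at: mod 3: f = (x^3 + x^2 + 2x + 1)(x^3 + 2x^2 + x + 1), pattern 3+3; mod 13: f = (x + 5)(x + 10)(x^2 + 2x + 6)(x^2 + 2x + 7), pattern 2+2+1+1. No other pattern occurs in this range, so the set of observed cycle types is {3+3, 2+2+1+1}. The candidates containing elements of all these cycle types are A_4 (6T4) of order 12, S_4 (6T7) of order 24, (C_3 x C_3) : C_4 (6T10) of order 36, PSL(2,5) (6T12) of order 60, A_6 (6T15) of order 360; the others are excluded. The observed types are precisely the cycle types that occur in A_4 (6T4) (apart from the identity). Each of the other remaining candidates has further cycle types, and by the Chebotarev density theorem the matching factorization patterns would occur for a proportion of primes equal to their share of the group: S_4 (6T7) additionally contains elements of type 4+2 (6 of its 24 elements, about 25% of primes); (C_3 x C_3) : C_4 (6T10) additionally contains elements of type 4+2, 3+1+1+1 (22 of its 36 elements, about 61% of primes); PSL(2,5) (6T12) additionally contains elements of type 5+1 (24 of its 60 elements, about 40% of primes); A_6 (6T15) additionally contains elements of type 5+1, 4+2, 3+1+1+1 (274 of its 360 elements, about 76% of primes). None of the 33 primes tested shows any such pattern (for each of these groups the chance of that is below 10^-4), which rules them out. Hence G = A_4 (6T4), of order 12. The Galois group A_4 (6T4) has order 12, so the splitting field has degree 12 over Q.

12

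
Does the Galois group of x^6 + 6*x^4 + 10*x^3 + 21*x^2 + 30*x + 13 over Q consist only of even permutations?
The polynomial is irreducible of degree 6 over Q. Its discriminant is -1024192512, which is not a perfect square. A Galois group lies in the alternating group exactly when the discriminant is a square in Q, so the Galois group (PGL(2,5)) is not contained in A_6.

No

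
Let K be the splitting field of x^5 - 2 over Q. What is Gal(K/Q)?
F_20 (also written F20)

The polynomial f is an irreducible quintic over Q, so G = Gal(f/Q) is a transitive subgroup of S_5: one of C_5 (5T1, order 5), D_5 (5T2, order 10), F_20 (5T3, order 20), A_5 (5T4, order 60) or S_5 (5T5, order 120). The discriminant of f is 50000, which is not a perfect square, so G is not contained in A_5. The transitive groups of degree 5 not contained in A_5 are: F_20 (5T3, order 20), S_5 (5T5, order 120). By Dedekind's theorem, for a prime p not dividing disc(f) the degrees of the irreducible factors of f mod p form the cycle type of an element of G. Factoring f modulo the 18 such primes p <= 71 (skipping 2, 5, which divide the discriminant), each new pattern first appears at: mod 3: f = (x + 1)(x^4 + 2x^3 + x^2 + 2x + 1), pattern 4+1; mod 11: f = (x^5 + 9), pattern 5; mod 19: f = (x + 4)(x^2 + 16x + 16)(x^2 + 18x + 16), pattern 2+2+1. No other pattern occurs in this range, so the set of observed cycle types is {4+1, 5, 2+2+1}. The candidates containing elements of all these cycle types are F_20 (5T3) of order 20, S_5 (5T5) of order 120; the others are excluded. The observed types are precisely the cycle types that occur in F_20 (5T3) (apart from the identity). Each of the other remaining candidates has further cycle types, and by the Chebotarev density theorem the matching factorization patterns would occur for a proportion of primes equal to their share of the group: S_5 (5T5) additionally contains elements of type 3+2, 3+1+1, 2+1+1+1 (50 of its 120 elements, about 42% of primes). None of the 18 primes tested shows any such pattern (for each of these groups the chance of that is below 10^-4), which rules them out. Hence G = F_20 (5T3), of order 20.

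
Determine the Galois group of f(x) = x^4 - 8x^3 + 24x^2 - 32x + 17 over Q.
The polynomial is an irreducible quartic over Q and its discriminant is 256 = 16^2, a perfect square, so the Galois group is contained in A_4. The resolvent cubic y^3 - 24*y^2 + 188*y - 480 splits completely over Q, which gives the Klein four-group V_4.

4T2: V_4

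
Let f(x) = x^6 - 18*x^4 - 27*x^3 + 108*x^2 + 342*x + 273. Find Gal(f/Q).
The polynomial f is an irreducible sextic over Q, so G = Gal(f/Q) is one of the 16 transitive subgroups 6T1, ..., 6T16 of S_6. The discriminant of f is -152796047606667, which is not a perfect square, so G is not contained in A_6. The transitive groups of degree 6 not contained in A_6 are: C_6 (6T1, order 6), S_3 (6T2, order 6), D_6 (6T3, order 12), C_3 x S_3 (6T5, order 18), A_4 x C_2 (6T6, order 24), S_4 (6T8, order 24), S_3 x S_3 (6T9, order 36), S_4 x C_2 (6T11, order 48), (S_3 x S_3) : C_2 (6T13, order 72), PGL(2,5) (6T14, order 120), S_6 (6T16, order 720). By Dedekind's theorem, for a prime p not dividing disc(f) the degrees of the irreducible factors of f mod p form the cycle type of an element of G. Factoring f modulo the 33 such primes p <= 149 (skipping 3, 43, which divide the discriminant), each new pattern first appears at: mod 2: f = (x^6 + x^3 + 1), pattern 6; mod 7: f = (x)(x + 1)(x + 6)(x^3 + 4x + 1), pattern 3+1+1+1; mod 17: f = (x^2 + 6x + 4)(x^2 + 13x + 11)(x^2 + 15x + 12), pattern 2+2+2; mod 19: f = (x^3 + 3x + 18)(x^3 + 17x + 12), pattern 3+3; mod 73: f = (x + 3)(x + 20)(x + 36)(x + 39)(x + 50)(x + 71), pattern 1+1+1+1+1+1. No other pattern occurs in this range, so the set of observed cycle types is {6, 3+1+1+1, 2+2+2, 3+3, 1+1+1+1+1+1}. The candidates containing elements of all these cycle types are C_3 x S_3 (6T5) of order 18, S_3 x S_3 (6T9) of order 36, (S_3 x S_3) : C_2 (6T13) of order 72, S_6 (6T16) of order 720; the others are excluded. The observed types are precisely the cycle types that occur in C_3 x S_3 (6T5). Each of the other remaining candidates has further cycle types, and by the Chebotarev density theorem the matching factorization patterns would occur for a proportion of primes equal to their share of the group: S_3 x S_3 (6T9) additionally contains elements of type 2+2+1+1 (9 of its 36 elements, about 25% of primes); (S_3 x S_3) : C_2 (6T13) additionally contains elements of type 4+2, 3+2+1, 2+2+1+1, 2+1+1+1+1 (45 of its 72 elements, about 62% of primes); S_6 (6T16) additionally contains elements of type 5+1, 4+2, 4+1+1, 3+2+1, 2+2+1+1, 2+1+1+1+1 (504 of its 720 elements, about 70% of primes). None of the 33 primes tested shows any such pattern (for each of these groups the chance of that is below 10^-4), which rules them out. Hence G = C_3 x S_3 (6T5), of order 18.

C_3 x S_3, the group 6T5 of order 18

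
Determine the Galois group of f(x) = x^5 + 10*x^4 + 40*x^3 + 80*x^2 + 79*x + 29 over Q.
S_5

The polynomial f is an irreducible quintic over Q, so G = Gal(f/Q) is a transitive subgroup of S_5: one of C_5 (5T1, order 5), D_5 (5T2, order 10), F_20 (5T3, order 20), A_5 (5T4, order 60) or S_5 (5T5, order 120). The discriminant of f is 2869, which is not a perfect square, so G is not contained in A_5. The transitive groups of degree 5 not contained in A_5 are: F_20 (5T3, order 20), S_5 (5T5, order 120). By Dedekind's theorem, for a prime p not dividing disc(f) the degrees of the irreducible factors of f mod p form the cycle type of an element of G. Factoring f modulo the first such prime p = 2, each new pattern first appears at: mod 2: f = (x^2 + x + 1)(x^3 + x^2 + 1), pattern 3+2. No other pattern occurs in this range, so the set of observed cycle types is {3+2}. Among the candidates above, the only group containing elements of all these cycle types is S_5 (5T5) — F_20 (5T3) lacks at least one of them. Hence G = S_5 (5T5), of order 120.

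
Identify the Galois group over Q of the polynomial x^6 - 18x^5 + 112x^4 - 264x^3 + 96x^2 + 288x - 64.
The polynomial f is an irreducible sextic over Q, so G = Gal(f/Q) is one of the 16 transitive subgroups 6T1, ..., 6T16 of S_6. The discriminant of f is 870211913777152, which is not a perfect square, so G is not contained in A_6. The transitive groups of degree 6 not contained in A_6 are: C_6 (6T1, order 6), S_3 (6T2, order 6), D_6 (6T3, order 12), C_3 x S_3 (6T5, order 18), A_4 x C_2 (6T6, order 24), S_4 (6T8, order 24), S_3 x S_3 (6T9, order 36), S_4 x C_2 (6T11, order 48), (S_3 x S_3) : C_2 (6T13, order 72), PGL(2,5) (6T14, order 120), S_6 (6T16, order 720). By Dedekind's theorem, for a prime p not dividing disc(f) the degrees of the irreducible factors of f mod p form the cycle type of an element of G. Factoring f modulo the 23 such primes p <= 97 (skipping 2, 37, which divide the discriminant), each new pattern first appears at: mod 3: f = (x^3 + x^2 + x + 2)(x^3 + 2x^2 + x + 1), pattern 3+3; mod 5: f = (x^2 + x + 2)(x^2 + 2x + 4)(x^2 + 4x + 2), pattern 2+2+2; mod 67: f = (x + 2)(x + 3)(x + 27)(x + 34)(x + 58)(x + 59), pattern 1+1+1+1+1+1. No other pattern occurs in this range, so the set of observed cycle types is {3+3, 2+2+2, 1+1+1+1+1+1}. The candidates containing elements of all these cycle types are C_6 (6T1) of order 6, S_3 (6T2) of order 6, D_6 (6T3) of order 12, C_3 x S_3 (6T5) of order 18, A_4 x C_2 (6T6) of order 24, S_4 (6T8) of order 24, S_3 x S_3 (6T9) of order 36, S_4 x C_2 (6T11) of order 48, (S_3 x S_3) : C_2 (6T13) of order 72, PGL(2,5) (6T14) of order 120, S_6 (6T16) of order 720; the others are excluded. The observed types are precisely the cycle types that occur in S_3 (6T2). Each of the other remaining candidates has further cycle types, and by the Chebotarev density theorem the matching factorization patterns would occur for a proportion of primes equal to their share of the group: C_6 (6T1) additionally contains elements of type 6 (2 of its 6 elements, about 33% of primes); D_6 (6T3) additionally contains elements of type 6, 2+2+1+1 (5 of its 12 elements, about 42% of primes); C_3 x S_3 (6T5) additionally contains elements of type 6, 3+1+1+1 (10 of its 18 elements, about 56% of primes); A_4 x C_2 (6T6) additionally contains elements of type 6, 2+2+1+1, 2+1+1+1+1 (14 of its 24 elements, about 58% of primes); S_4 (6T8) additionally contains elements of type 4+1+1, 2+2+1+1 (9 of its 24 elements, about 38% of primes); S_3 x S_3 (6T9) additionally contains elements of type 6, 3+1+1+1, 2+2+1+1 (25 of its 36 elements, about 69% of primes); S_4 x C_2 (6T11) additionally contains elements of type 6, 4+2, 4+1+1, 2+2+1+1, 2+1+1+1+1 (32 of its 48 elements, about 67% of primes); (S_3 x S_3) : C_2 (6T13) additionally contains elements of type 6, 4+2, 3+2+1, 3+1+1+1, 2+2+1+1, 2+1+1+1+1 (61 of its 72 elements, about 85% of primes); PGL(2,5) (6T14) additionally contains elements of type 6, 5+1, 4+1+1, 2+2+1+1 (89 of its 120 elements, about 74% of primes); S_6 (6T16) additionally contains elements of type 6, 5+1, 4+2, 4+1+1, 3+2+1, 3+1+1+1, 2+2+1+1, 2+1+1+1+1 (664 of its 720 elements, about 92% of primes). None of the 23 primes tested shows any such pattern (for each of these groups the chance of that is below 10^-4), which rules them out. Hence G = S_3 (6T2), of order 6.

6T2: S_3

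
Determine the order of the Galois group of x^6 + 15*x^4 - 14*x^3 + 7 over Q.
The degree of the splitting field over Q equals the order of the Galois group, so first determine the group. The polynomial f is an irreducible sextic over Q, so G = Gal(f/Q) is one of the 16 transitive subgroups 6T1, ..., 6T16 of S_6. The discriminant of f is -5217636731328, which is not a perfect square, so G is not contained in A_6. The transitive groups of degree 6 not contained in A_6 are: C_6 (6T1, order 6), S_3 (6T2, order 6), D_6 (6T3, order 12), C_3 x S_3 (6T5, order 18), A_4 x C_2 (6T6, order 24), S_4 (6T8, order 24), S_3 x S_3 (6T9, order 36), S_4 x C_2 (6T11, order 48), (S_3 x S_3) : C_2 (6T13, order 72), PGL(2,5) (6T14, order 120), S_6 (6T16, order 720). By Dedekind's theorem, for a prime p not dividing disc(f) the degrees of the irreducible factors of f mod p form the cycle type of an element of G. Factoring f modulo the 21 such primes p <= 89 (skipping 2, 3, 7, which divide the discriminant), each new pattern first appears at: mod 5: f = (x^6 + x^3 + 2), pattern 6; mod 11: f = (x + 8)(x^5 + 3x^4 + 2x^3 + 3x^2 + 9x + 5), pattern 5+1; mod 13: f = (x + 8)(x + 10)(x^4 + 8x^3 + 12x^2 + x + 10), pattern 4+1+1; mod 23: f = (x + 10)(x + 12)(x^2 + 6x + 21)(x^2 + 18x + 20), pattern 2+2+1+1; mod 43: f = (x^3 + 5x^2 + 9x + 39)(x^3 + 38x^2 + 31x + 9), pattern 3+3; mod 61: f = (x^2 + 21x + 40)(x^2 + 45x + 58)(x^2 + 56x + 34), pattern 2+2+2. No other pattern occurs in this range, so the set of observed cycle types is {6, 5+1, 4+1+1, 2+2+1+1, 3+3, 2+2+2}. The candidates containing elements of all these cycle types are PGL(2,5) (6T14) of order 120, S_6 (6T16) of order 720; the others are excluded. The observed types are precisely the cycle types that occur in PGL(2,5) (6T14) (apart from the identity). Each of the other remaining candidates has further cycle types, and by the Chebotarev density theorem the matching factorization patterns would occur for a proportion of primes equal to their share of the group: S_6 (6T16) additionally contains elements of type 4+2, 3+2+1, 3+1+1+1, 2+1+1+1+1 (265 of its 720 elements, about 37% of primes). None of the 21 primes tested shows any such pattern (for each of these groups the chance of that is below 10^-4), which rules them out. Hence G = PGL(2,5) (6T14), of order 120. The Galois group PGL(2,5) (6T14) has order 120, so the splitting field has degree 120 over Q.

120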